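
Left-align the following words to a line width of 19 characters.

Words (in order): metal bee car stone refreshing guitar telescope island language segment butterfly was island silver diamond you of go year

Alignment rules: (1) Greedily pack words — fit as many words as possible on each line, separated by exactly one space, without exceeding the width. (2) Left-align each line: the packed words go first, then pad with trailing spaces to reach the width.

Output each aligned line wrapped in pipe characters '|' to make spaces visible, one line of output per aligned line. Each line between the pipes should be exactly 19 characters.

Answer: |metal bee car stone|
|refreshing guitar  |
|telescope island   |
|language segment   |
|butterfly was      |
|island silver      |
|diamond you of go  |
|year               |

Derivation:
Line 1: ['metal', 'bee', 'car', 'stone'] (min_width=19, slack=0)
Line 2: ['refreshing', 'guitar'] (min_width=17, slack=2)
Line 3: ['telescope', 'island'] (min_width=16, slack=3)
Line 4: ['language', 'segment'] (min_width=16, slack=3)
Line 5: ['butterfly', 'was'] (min_width=13, slack=6)
Line 6: ['island', 'silver'] (min_width=13, slack=6)
Line 7: ['diamond', 'you', 'of', 'go'] (min_width=17, slack=2)
Line 8: ['year'] (min_width=4, slack=15)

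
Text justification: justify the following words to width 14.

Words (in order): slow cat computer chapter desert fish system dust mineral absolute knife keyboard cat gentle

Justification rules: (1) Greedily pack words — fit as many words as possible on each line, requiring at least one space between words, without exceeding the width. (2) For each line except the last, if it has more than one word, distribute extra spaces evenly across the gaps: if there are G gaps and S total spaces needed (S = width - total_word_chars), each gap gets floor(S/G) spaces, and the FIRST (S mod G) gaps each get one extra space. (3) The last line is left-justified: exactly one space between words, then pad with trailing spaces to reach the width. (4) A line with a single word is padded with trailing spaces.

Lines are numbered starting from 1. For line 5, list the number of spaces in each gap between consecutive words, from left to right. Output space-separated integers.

Answer: 3

Derivation:
Line 1: ['slow', 'cat'] (min_width=8, slack=6)
Line 2: ['computer'] (min_width=8, slack=6)
Line 3: ['chapter', 'desert'] (min_width=14, slack=0)
Line 4: ['fish', 'system'] (min_width=11, slack=3)
Line 5: ['dust', 'mineral'] (min_width=12, slack=2)
Line 6: ['absolute', 'knife'] (min_width=14, slack=0)
Line 7: ['keyboard', 'cat'] (min_width=12, slack=2)
Line 8: ['gentle'] (min_width=6, slack=8)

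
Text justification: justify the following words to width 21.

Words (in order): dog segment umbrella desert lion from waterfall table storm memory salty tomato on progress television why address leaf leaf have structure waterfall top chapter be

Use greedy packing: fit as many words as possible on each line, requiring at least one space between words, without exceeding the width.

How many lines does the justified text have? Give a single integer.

Answer: 10

Derivation:
Line 1: ['dog', 'segment', 'umbrella'] (min_width=20, slack=1)
Line 2: ['desert', 'lion', 'from'] (min_width=16, slack=5)
Line 3: ['waterfall', 'table', 'storm'] (min_width=21, slack=0)
Line 4: ['memory', 'salty', 'tomato'] (min_width=19, slack=2)
Line 5: ['on', 'progress'] (min_width=11, slack=10)
Line 6: ['television', 'why'] (min_width=14, slack=7)
Line 7: ['address', 'leaf', 'leaf'] (min_width=17, slack=4)
Line 8: ['have', 'structure'] (min_width=14, slack=7)
Line 9: ['waterfall', 'top', 'chapter'] (min_width=21, slack=0)
Line 10: ['be'] (min_width=2, slack=19)
Total lines: 10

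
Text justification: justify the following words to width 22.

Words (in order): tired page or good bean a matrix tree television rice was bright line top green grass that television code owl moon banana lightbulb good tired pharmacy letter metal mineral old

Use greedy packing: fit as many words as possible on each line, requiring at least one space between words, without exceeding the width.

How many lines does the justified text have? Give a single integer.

Answer: 9

Derivation:
Line 1: ['tired', 'page', 'or', 'good'] (min_width=18, slack=4)
Line 2: ['bean', 'a', 'matrix', 'tree'] (min_width=18, slack=4)
Line 3: ['television', 'rice', 'was'] (min_width=19, slack=3)
Line 4: ['bright', 'line', 'top', 'green'] (min_width=21, slack=1)
Line 5: ['grass', 'that', 'television'] (min_width=21, slack=1)
Line 6: ['code', 'owl', 'moon', 'banana'] (min_width=20, slack=2)
Line 7: ['lightbulb', 'good', 'tired'] (min_width=20, slack=2)
Line 8: ['pharmacy', 'letter', 'metal'] (min_width=21, slack=1)
Line 9: ['mineral', 'old'] (min_width=11, slack=11)
Total lines: 9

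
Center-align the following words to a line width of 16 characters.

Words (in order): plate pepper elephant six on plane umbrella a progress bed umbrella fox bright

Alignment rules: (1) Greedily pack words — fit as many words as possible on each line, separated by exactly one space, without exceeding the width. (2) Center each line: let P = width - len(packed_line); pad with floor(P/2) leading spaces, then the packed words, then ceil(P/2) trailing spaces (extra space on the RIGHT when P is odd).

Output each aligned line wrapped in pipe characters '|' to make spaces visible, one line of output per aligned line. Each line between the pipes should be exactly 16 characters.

Answer: |  plate pepper  |
|elephant six on |
|plane umbrella a|
|  progress bed  |
|  umbrella fox  |
|     bright     |

Derivation:
Line 1: ['plate', 'pepper'] (min_width=12, slack=4)
Line 2: ['elephant', 'six', 'on'] (min_width=15, slack=1)
Line 3: ['plane', 'umbrella', 'a'] (min_width=16, slack=0)
Line 4: ['progress', 'bed'] (min_width=12, slack=4)
Line 5: ['umbrella', 'fox'] (min_width=12, slack=4)
Line 6: ['bright'] (min_width=6, slack=10)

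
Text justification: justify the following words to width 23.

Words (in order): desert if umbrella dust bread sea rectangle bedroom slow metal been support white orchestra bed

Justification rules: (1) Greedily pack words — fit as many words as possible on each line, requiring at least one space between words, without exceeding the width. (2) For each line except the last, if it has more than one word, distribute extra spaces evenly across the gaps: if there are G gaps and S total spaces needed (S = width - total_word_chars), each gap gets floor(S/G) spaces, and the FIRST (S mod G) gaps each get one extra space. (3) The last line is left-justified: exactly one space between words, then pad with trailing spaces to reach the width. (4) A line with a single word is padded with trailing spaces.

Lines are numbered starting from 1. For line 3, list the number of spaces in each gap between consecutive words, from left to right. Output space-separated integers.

Line 1: ['desert', 'if', 'umbrella', 'dust'] (min_width=23, slack=0)
Line 2: ['bread', 'sea', 'rectangle'] (min_width=19, slack=4)
Line 3: ['bedroom', 'slow', 'metal', 'been'] (min_width=23, slack=0)
Line 4: ['support', 'white', 'orchestra'] (min_width=23, slack=0)
Line 5: ['bed'] (min_width=3, slack=20)

Answer: 1 1 1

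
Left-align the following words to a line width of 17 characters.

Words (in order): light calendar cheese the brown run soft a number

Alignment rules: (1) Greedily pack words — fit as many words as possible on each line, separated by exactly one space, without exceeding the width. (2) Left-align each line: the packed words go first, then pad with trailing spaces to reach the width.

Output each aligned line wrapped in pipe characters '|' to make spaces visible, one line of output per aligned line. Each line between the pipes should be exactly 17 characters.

Answer: |light calendar   |
|cheese the brown |
|run soft a number|

Derivation:
Line 1: ['light', 'calendar'] (min_width=14, slack=3)
Line 2: ['cheese', 'the', 'brown'] (min_width=16, slack=1)
Line 3: ['run', 'soft', 'a', 'number'] (min_width=17, slack=0)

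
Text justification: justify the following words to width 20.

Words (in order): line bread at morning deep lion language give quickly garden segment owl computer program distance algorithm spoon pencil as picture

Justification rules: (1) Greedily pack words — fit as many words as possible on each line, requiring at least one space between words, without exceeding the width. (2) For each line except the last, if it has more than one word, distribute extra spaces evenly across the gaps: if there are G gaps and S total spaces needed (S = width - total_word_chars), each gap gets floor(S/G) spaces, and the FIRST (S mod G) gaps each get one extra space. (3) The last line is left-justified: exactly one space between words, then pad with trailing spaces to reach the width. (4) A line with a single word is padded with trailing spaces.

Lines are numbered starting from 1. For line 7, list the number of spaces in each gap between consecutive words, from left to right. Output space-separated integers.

Answer: 6

Derivation:
Line 1: ['line', 'bread', 'at'] (min_width=13, slack=7)
Line 2: ['morning', 'deep', 'lion'] (min_width=17, slack=3)
Line 3: ['language', 'give'] (min_width=13, slack=7)
Line 4: ['quickly', 'garden'] (min_width=14, slack=6)
Line 5: ['segment', 'owl', 'computer'] (min_width=20, slack=0)
Line 6: ['program', 'distance'] (min_width=16, slack=4)
Line 7: ['algorithm', 'spoon'] (min_width=15, slack=5)
Line 8: ['pencil', 'as', 'picture'] (min_width=17, slack=3)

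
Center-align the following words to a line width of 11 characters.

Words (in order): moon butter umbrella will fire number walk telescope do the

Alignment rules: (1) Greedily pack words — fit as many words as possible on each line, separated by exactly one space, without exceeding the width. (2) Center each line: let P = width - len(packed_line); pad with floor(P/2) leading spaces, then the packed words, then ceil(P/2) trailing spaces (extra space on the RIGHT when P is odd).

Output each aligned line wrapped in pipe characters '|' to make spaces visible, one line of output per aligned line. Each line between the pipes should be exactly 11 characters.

Line 1: ['moon', 'butter'] (min_width=11, slack=0)
Line 2: ['umbrella'] (min_width=8, slack=3)
Line 3: ['will', 'fire'] (min_width=9, slack=2)
Line 4: ['number', 'walk'] (min_width=11, slack=0)
Line 5: ['telescope'] (min_width=9, slack=2)
Line 6: ['do', 'the'] (min_width=6, slack=5)

Answer: |moon butter|
| umbrella  |
| will fire |
|number walk|
| telescope |
|  do the   |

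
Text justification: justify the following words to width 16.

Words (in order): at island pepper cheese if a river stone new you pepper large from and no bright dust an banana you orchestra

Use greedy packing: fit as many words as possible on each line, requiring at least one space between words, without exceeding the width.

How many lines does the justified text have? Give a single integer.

Line 1: ['at', 'island', 'pepper'] (min_width=16, slack=0)
Line 2: ['cheese', 'if', 'a'] (min_width=11, slack=5)
Line 3: ['river', 'stone', 'new'] (min_width=15, slack=1)
Line 4: ['you', 'pepper', 'large'] (min_width=16, slack=0)
Line 5: ['from', 'and', 'no'] (min_width=11, slack=5)
Line 6: ['bright', 'dust', 'an'] (min_width=14, slack=2)
Line 7: ['banana', 'you'] (min_width=10, slack=6)
Line 8: ['orchestra'] (min_width=9, slack=7)
Total lines: 8

Answer: 8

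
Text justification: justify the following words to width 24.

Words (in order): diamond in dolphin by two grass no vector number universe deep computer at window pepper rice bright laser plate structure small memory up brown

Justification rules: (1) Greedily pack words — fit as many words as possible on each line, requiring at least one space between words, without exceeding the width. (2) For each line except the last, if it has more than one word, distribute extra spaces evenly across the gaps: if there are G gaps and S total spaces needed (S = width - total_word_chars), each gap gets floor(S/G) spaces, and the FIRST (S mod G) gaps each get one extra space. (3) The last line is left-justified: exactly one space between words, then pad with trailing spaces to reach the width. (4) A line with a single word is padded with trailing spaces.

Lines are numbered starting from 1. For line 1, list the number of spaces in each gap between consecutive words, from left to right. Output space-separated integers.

Answer: 2 2 2

Derivation:
Line 1: ['diamond', 'in', 'dolphin', 'by'] (min_width=21, slack=3)
Line 2: ['two', 'grass', 'no', 'vector'] (min_width=19, slack=5)
Line 3: ['number', 'universe', 'deep'] (min_width=20, slack=4)
Line 4: ['computer', 'at', 'window'] (min_width=18, slack=6)
Line 5: ['pepper', 'rice', 'bright', 'laser'] (min_width=24, slack=0)
Line 6: ['plate', 'structure', 'small'] (min_width=21, slack=3)
Line 7: ['memory', 'up', 'brown'] (min_width=15, slack=9)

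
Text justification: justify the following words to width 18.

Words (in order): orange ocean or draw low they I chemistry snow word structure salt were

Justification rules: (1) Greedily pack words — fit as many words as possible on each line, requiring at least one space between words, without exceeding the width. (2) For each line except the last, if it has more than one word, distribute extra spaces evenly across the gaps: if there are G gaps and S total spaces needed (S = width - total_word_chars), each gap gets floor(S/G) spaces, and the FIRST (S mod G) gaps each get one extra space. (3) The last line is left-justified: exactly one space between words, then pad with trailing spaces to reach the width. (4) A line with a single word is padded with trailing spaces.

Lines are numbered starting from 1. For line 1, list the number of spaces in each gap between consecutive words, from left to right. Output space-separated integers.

Answer: 3 2

Derivation:
Line 1: ['orange', 'ocean', 'or'] (min_width=15, slack=3)
Line 2: ['draw', 'low', 'they', 'I'] (min_width=15, slack=3)
Line 3: ['chemistry', 'snow'] (min_width=14, slack=4)
Line 4: ['word', 'structure'] (min_width=14, slack=4)
Line 5: ['salt', 'were'] (min_width=9, slack=9)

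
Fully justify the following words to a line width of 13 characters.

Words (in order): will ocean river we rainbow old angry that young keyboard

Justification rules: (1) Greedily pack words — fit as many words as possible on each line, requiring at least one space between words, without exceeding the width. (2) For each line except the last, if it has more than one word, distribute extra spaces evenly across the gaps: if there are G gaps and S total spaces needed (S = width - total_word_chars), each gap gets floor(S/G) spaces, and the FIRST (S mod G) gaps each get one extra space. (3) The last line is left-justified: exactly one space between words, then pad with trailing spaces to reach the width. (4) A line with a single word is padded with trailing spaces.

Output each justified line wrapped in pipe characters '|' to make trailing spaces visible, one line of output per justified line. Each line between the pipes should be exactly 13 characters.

Line 1: ['will', 'ocean'] (min_width=10, slack=3)
Line 2: ['river', 'we'] (min_width=8, slack=5)
Line 3: ['rainbow', 'old'] (min_width=11, slack=2)
Line 4: ['angry', 'that'] (min_width=10, slack=3)
Line 5: ['young'] (min_width=5, slack=8)
Line 6: ['keyboard'] (min_width=8, slack=5)

Answer: |will    ocean|
|river      we|
|rainbow   old|
|angry    that|
|young        |
|keyboard     |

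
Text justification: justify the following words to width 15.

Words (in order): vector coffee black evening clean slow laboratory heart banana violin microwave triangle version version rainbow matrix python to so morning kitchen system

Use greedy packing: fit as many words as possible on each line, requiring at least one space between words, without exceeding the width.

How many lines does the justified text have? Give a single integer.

Line 1: ['vector', 'coffee'] (min_width=13, slack=2)
Line 2: ['black', 'evening'] (min_width=13, slack=2)
Line 3: ['clean', 'slow'] (min_width=10, slack=5)
Line 4: ['laboratory'] (min_width=10, slack=5)
Line 5: ['heart', 'banana'] (min_width=12, slack=3)
Line 6: ['violin'] (min_width=6, slack=9)
Line 7: ['microwave'] (min_width=9, slack=6)
Line 8: ['triangle'] (min_width=8, slack=7)
Line 9: ['version', 'version'] (min_width=15, slack=0)
Line 10: ['rainbow', 'matrix'] (min_width=14, slack=1)
Line 11: ['python', 'to', 'so'] (min_width=12, slack=3)
Line 12: ['morning', 'kitchen'] (min_width=15, slack=0)
Line 13: ['system'] (min_width=6, slack=9)
Total lines: 13

Answer: 13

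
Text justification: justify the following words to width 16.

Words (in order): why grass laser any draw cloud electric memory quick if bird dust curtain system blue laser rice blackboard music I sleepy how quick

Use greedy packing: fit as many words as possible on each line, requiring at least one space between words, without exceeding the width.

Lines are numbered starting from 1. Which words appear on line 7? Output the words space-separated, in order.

Line 1: ['why', 'grass', 'laser'] (min_width=15, slack=1)
Line 2: ['any', 'draw', 'cloud'] (min_width=14, slack=2)
Line 3: ['electric', 'memory'] (min_width=15, slack=1)
Line 4: ['quick', 'if', 'bird'] (min_width=13, slack=3)
Line 5: ['dust', 'curtain'] (min_width=12, slack=4)
Line 6: ['system', 'blue'] (min_width=11, slack=5)
Line 7: ['laser', 'rice'] (min_width=10, slack=6)
Line 8: ['blackboard', 'music'] (min_width=16, slack=0)
Line 9: ['I', 'sleepy', 'how'] (min_width=12, slack=4)
Line 10: ['quick'] (min_width=5, slack=11)

Answer: laser rice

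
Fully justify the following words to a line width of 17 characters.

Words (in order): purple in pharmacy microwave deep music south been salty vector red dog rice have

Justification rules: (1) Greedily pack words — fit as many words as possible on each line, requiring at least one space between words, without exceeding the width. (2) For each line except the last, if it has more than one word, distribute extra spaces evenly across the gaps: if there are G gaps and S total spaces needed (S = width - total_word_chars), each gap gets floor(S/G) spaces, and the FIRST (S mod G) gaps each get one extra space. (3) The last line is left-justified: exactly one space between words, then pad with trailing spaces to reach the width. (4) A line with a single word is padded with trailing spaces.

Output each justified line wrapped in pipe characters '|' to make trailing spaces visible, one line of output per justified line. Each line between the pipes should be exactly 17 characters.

Line 1: ['purple', 'in'] (min_width=9, slack=8)
Line 2: ['pharmacy'] (min_width=8, slack=9)
Line 3: ['microwave', 'deep'] (min_width=14, slack=3)
Line 4: ['music', 'south', 'been'] (min_width=16, slack=1)
Line 5: ['salty', 'vector', 'red'] (min_width=16, slack=1)
Line 6: ['dog', 'rice', 'have'] (min_width=13, slack=4)

Answer: |purple         in|
|pharmacy         |
|microwave    deep|
|music  south been|
|salty  vector red|
|dog rice have    |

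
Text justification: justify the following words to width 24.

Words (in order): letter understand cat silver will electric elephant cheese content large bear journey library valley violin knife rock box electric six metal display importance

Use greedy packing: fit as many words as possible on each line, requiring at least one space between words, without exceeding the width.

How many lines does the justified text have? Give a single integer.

Line 1: ['letter', 'understand', 'cat'] (min_width=21, slack=3)
Line 2: ['silver', 'will', 'electric'] (min_width=20, slack=4)
Line 3: ['elephant', 'cheese', 'content'] (min_width=23, slack=1)
Line 4: ['large', 'bear', 'journey'] (min_width=18, slack=6)
Line 5: ['library', 'valley', 'violin'] (min_width=21, slack=3)
Line 6: ['knife', 'rock', 'box', 'electric'] (min_width=23, slack=1)
Line 7: ['six', 'metal', 'display'] (min_width=17, slack=7)
Line 8: ['importance'] (min_width=10, slack=14)
Total lines: 8

Answer: 8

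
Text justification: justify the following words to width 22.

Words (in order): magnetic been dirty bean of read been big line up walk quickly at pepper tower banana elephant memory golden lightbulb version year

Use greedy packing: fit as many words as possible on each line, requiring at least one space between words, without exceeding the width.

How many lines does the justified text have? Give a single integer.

Line 1: ['magnetic', 'been', 'dirty'] (min_width=19, slack=3)
Line 2: ['bean', 'of', 'read', 'been', 'big'] (min_width=21, slack=1)
Line 3: ['line', 'up', 'walk', 'quickly'] (min_width=20, slack=2)
Line 4: ['at', 'pepper', 'tower', 'banana'] (min_width=22, slack=0)
Line 5: ['elephant', 'memory', 'golden'] (min_width=22, slack=0)
Line 6: ['lightbulb', 'version', 'year'] (min_width=22, slack=0)
Total lines: 6

Answer: 6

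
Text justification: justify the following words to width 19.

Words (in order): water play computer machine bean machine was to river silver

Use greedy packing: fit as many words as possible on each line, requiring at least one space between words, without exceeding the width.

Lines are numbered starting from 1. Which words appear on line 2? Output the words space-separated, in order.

Answer: machine bean

Derivation:
Line 1: ['water', 'play', 'computer'] (min_width=19, slack=0)
Line 2: ['machine', 'bean'] (min_width=12, slack=7)
Line 3: ['machine', 'was', 'to'] (min_width=14, slack=5)
Line 4: ['river', 'silver'] (min_width=12, slack=7)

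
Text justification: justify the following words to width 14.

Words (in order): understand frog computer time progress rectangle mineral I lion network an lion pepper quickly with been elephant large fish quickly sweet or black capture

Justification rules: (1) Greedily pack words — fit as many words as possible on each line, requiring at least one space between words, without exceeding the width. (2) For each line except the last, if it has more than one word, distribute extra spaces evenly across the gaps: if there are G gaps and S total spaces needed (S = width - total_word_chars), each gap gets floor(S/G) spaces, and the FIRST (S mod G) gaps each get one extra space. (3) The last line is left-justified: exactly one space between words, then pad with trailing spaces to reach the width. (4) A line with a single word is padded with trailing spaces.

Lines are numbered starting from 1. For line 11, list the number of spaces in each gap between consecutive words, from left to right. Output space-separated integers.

Answer: 2

Derivation:
Line 1: ['understand'] (min_width=10, slack=4)
Line 2: ['frog', 'computer'] (min_width=13, slack=1)
Line 3: ['time', 'progress'] (min_width=13, slack=1)
Line 4: ['rectangle'] (min_width=9, slack=5)
Line 5: ['mineral', 'I', 'lion'] (min_width=14, slack=0)
Line 6: ['network', 'an'] (min_width=10, slack=4)
Line 7: ['lion', 'pepper'] (min_width=11, slack=3)
Line 8: ['quickly', 'with'] (min_width=12, slack=2)
Line 9: ['been', 'elephant'] (min_width=13, slack=1)
Line 10: ['large', 'fish'] (min_width=10, slack=4)
Line 11: ['quickly', 'sweet'] (min_width=13, slack=1)
Line 12: ['or', 'black'] (min_width=8, slack=6)
Line 13: ['capture'] (min_width=7, slack=7)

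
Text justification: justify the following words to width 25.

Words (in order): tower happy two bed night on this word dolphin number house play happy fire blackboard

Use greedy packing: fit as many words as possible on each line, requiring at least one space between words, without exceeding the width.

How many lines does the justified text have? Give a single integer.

Line 1: ['tower', 'happy', 'two', 'bed', 'night'] (min_width=25, slack=0)
Line 2: ['on', 'this', 'word', 'dolphin'] (min_width=20, slack=5)
Line 3: ['number', 'house', 'play', 'happy'] (min_width=23, slack=2)
Line 4: ['fire', 'blackboard'] (min_width=15, slack=10)
Total lines: 4

Answer: 4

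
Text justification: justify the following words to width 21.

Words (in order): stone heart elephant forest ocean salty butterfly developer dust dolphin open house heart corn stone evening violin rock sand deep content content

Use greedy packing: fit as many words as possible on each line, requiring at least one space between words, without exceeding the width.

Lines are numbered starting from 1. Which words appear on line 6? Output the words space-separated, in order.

Line 1: ['stone', 'heart', 'elephant'] (min_width=20, slack=1)
Line 2: ['forest', 'ocean', 'salty'] (min_width=18, slack=3)
Line 3: ['butterfly', 'developer'] (min_width=19, slack=2)
Line 4: ['dust', 'dolphin', 'open'] (min_width=17, slack=4)
Line 5: ['house', 'heart', 'corn'] (min_width=16, slack=5)
Line 6: ['stone', 'evening', 'violin'] (min_width=20, slack=1)
Line 7: ['rock', 'sand', 'deep'] (min_width=14, slack=7)
Line 8: ['content', 'content'] (min_width=15, slack=6)

Answer: stone evening violin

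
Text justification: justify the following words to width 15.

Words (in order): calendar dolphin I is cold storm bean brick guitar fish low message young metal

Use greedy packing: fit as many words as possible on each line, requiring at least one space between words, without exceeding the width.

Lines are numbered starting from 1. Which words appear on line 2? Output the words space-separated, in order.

Line 1: ['calendar'] (min_width=8, slack=7)
Line 2: ['dolphin', 'I', 'is'] (min_width=12, slack=3)
Line 3: ['cold', 'storm', 'bean'] (min_width=15, slack=0)
Line 4: ['brick', 'guitar'] (min_width=12, slack=3)
Line 5: ['fish', 'low'] (min_width=8, slack=7)
Line 6: ['message', 'young'] (min_width=13, slack=2)
Line 7: ['metal'] (min_width=5, slack=10)

Answer: dolphin I is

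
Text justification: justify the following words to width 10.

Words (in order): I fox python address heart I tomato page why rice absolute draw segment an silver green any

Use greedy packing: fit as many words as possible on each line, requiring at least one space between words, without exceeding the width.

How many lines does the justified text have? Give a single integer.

Line 1: ['I', 'fox'] (min_width=5, slack=5)
Line 2: ['python'] (min_width=6, slack=4)
Line 3: ['address'] (min_width=7, slack=3)
Line 4: ['heart', 'I'] (min_width=7, slack=3)
Line 5: ['tomato'] (min_width=6, slack=4)
Line 6: ['page', 'why'] (min_width=8, slack=2)
Line 7: ['rice'] (min_width=4, slack=6)
Line 8: ['absolute'] (min_width=8, slack=2)
Line 9: ['draw'] (min_width=4, slack=6)
Line 10: ['segment', 'an'] (min_width=10, slack=0)
Line 11: ['silver'] (min_width=6, slack=4)
Line 12: ['green', 'any'] (min_width=9, slack=1)
Total lines: 12

Answer: 12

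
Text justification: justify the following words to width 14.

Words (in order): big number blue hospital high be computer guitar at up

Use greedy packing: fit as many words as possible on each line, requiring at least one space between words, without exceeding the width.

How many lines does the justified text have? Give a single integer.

Line 1: ['big', 'number'] (min_width=10, slack=4)
Line 2: ['blue', 'hospital'] (min_width=13, slack=1)
Line 3: ['high', 'be'] (min_width=7, slack=7)
Line 4: ['computer'] (min_width=8, slack=6)
Line 5: ['guitar', 'at', 'up'] (min_width=12, slack=2)
Total lines: 5

Answer: 5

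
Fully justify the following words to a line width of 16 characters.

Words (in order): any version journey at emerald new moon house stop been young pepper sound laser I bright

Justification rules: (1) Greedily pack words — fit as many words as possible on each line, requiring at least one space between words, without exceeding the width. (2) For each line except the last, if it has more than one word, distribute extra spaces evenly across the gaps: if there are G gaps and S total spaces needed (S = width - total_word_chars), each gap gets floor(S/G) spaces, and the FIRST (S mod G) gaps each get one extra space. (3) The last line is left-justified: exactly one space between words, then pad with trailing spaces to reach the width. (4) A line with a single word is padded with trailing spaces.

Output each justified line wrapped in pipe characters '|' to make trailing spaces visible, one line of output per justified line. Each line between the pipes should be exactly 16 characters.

Answer: |any      version|
|journey       at|
|emerald new moon|
|house  stop been|
|young     pepper|
|sound   laser  I|
|bright          |

Derivation:
Line 1: ['any', 'version'] (min_width=11, slack=5)
Line 2: ['journey', 'at'] (min_width=10, slack=6)
Line 3: ['emerald', 'new', 'moon'] (min_width=16, slack=0)
Line 4: ['house', 'stop', 'been'] (min_width=15, slack=1)
Line 5: ['young', 'pepper'] (min_width=12, slack=4)
Line 6: ['sound', 'laser', 'I'] (min_width=13, slack=3)
Line 7: ['bright'] (min_width=6, slack=10)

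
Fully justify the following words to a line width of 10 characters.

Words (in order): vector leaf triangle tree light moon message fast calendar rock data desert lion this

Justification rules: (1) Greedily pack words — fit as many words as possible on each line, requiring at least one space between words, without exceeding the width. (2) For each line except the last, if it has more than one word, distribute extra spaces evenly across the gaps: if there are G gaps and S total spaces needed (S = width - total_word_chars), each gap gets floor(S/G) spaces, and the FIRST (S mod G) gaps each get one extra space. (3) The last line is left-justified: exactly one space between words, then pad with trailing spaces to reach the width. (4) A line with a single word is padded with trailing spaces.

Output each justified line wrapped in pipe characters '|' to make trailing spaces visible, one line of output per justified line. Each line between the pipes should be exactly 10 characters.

Answer: |vector    |
|leaf      |
|triangle  |
|tree light|
|moon      |
|message   |
|fast      |
|calendar  |
|rock  data|
|desert    |
|lion this |

Derivation:
Line 1: ['vector'] (min_width=6, slack=4)
Line 2: ['leaf'] (min_width=4, slack=6)
Line 3: ['triangle'] (min_width=8, slack=2)
Line 4: ['tree', 'light'] (min_width=10, slack=0)
Line 5: ['moon'] (min_width=4, slack=6)
Line 6: ['message'] (min_width=7, slack=3)
Line 7: ['fast'] (min_width=4, slack=6)
Line 8: ['calendar'] (min_width=8, slack=2)
Line 9: ['rock', 'data'] (min_width=9, slack=1)
Line 10: ['desert'] (min_width=6, slack=4)
Line 11: ['lion', 'this'] (min_width=9, slack=1)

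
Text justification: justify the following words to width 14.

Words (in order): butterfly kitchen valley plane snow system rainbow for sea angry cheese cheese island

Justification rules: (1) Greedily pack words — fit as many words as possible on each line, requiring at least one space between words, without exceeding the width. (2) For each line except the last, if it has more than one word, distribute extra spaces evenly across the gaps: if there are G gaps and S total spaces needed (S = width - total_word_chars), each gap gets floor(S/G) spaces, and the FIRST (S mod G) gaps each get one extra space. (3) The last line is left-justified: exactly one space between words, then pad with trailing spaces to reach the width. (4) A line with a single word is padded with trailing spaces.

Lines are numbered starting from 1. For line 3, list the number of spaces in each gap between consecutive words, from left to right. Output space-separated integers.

Line 1: ['butterfly'] (min_width=9, slack=5)
Line 2: ['kitchen', 'valley'] (min_width=14, slack=0)
Line 3: ['plane', 'snow'] (min_width=10, slack=4)
Line 4: ['system', 'rainbow'] (min_width=14, slack=0)
Line 5: ['for', 'sea', 'angry'] (min_width=13, slack=1)
Line 6: ['cheese', 'cheese'] (min_width=13, slack=1)
Line 7: ['island'] (min_width=6, slack=8)

Answer: 5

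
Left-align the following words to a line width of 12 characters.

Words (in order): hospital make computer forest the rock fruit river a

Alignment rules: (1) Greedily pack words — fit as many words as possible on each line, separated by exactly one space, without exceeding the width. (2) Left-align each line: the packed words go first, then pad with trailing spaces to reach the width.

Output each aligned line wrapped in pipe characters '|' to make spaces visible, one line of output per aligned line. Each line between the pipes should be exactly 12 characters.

Answer: |hospital    |
|make        |
|computer    |
|forest the  |
|rock fruit  |
|river a     |

Derivation:
Line 1: ['hospital'] (min_width=8, slack=4)
Line 2: ['make'] (min_width=4, slack=8)
Line 3: ['computer'] (min_width=8, slack=4)
Line 4: ['forest', 'the'] (min_width=10, slack=2)
Line 5: ['rock', 'fruit'] (min_width=10, slack=2)
Line 6: ['river', 'a'] (min_width=7, slack=5)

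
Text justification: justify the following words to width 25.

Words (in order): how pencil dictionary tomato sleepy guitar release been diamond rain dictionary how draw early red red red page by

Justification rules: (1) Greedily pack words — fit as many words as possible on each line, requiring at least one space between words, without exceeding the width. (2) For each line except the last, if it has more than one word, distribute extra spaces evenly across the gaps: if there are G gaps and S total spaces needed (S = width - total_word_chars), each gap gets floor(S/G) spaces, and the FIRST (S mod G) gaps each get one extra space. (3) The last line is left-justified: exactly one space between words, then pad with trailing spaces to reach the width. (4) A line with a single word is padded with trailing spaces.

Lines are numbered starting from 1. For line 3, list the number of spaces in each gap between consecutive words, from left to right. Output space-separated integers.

Line 1: ['how', 'pencil', 'dictionary'] (min_width=21, slack=4)
Line 2: ['tomato', 'sleepy', 'guitar'] (min_width=20, slack=5)
Line 3: ['release', 'been', 'diamond', 'rain'] (min_width=25, slack=0)
Line 4: ['dictionary', 'how', 'draw', 'early'] (min_width=25, slack=0)
Line 5: ['red', 'red', 'red', 'page', 'by'] (min_width=19, slack=6)

Answer: 1 1 1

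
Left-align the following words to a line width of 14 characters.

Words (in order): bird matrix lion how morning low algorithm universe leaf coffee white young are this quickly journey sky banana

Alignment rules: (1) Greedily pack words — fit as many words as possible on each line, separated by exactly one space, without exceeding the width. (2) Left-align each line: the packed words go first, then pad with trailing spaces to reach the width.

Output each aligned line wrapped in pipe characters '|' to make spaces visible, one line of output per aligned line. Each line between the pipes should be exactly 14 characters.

Answer: |bird matrix   |
|lion how      |
|morning low   |
|algorithm     |
|universe leaf |
|coffee white  |
|young are this|
|quickly       |
|journey sky   |
|banana        |

Derivation:
Line 1: ['bird', 'matrix'] (min_width=11, slack=3)
Line 2: ['lion', 'how'] (min_width=8, slack=6)
Line 3: ['morning', 'low'] (min_width=11, slack=3)
Line 4: ['algorithm'] (min_width=9, slack=5)
Line 5: ['universe', 'leaf'] (min_width=13, slack=1)
Line 6: ['coffee', 'white'] (min_width=12, slack=2)
Line 7: ['young', 'are', 'this'] (min_width=14, slack=0)
Line 8: ['quickly'] (min_width=7, slack=7)
Line 9: ['journey', 'sky'] (min_width=11, slack=3)
Line 10: ['banana'] (min_width=6, slack=8)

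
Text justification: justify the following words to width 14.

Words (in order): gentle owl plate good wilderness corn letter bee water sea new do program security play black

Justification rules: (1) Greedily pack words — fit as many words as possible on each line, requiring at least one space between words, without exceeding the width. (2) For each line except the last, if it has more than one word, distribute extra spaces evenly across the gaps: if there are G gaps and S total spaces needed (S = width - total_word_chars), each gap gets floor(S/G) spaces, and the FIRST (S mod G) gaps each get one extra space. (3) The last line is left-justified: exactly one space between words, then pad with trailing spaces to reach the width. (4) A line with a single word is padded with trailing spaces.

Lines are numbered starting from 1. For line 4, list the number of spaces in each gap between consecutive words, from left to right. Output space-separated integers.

Line 1: ['gentle', 'owl'] (min_width=10, slack=4)
Line 2: ['plate', 'good'] (min_width=10, slack=4)
Line 3: ['wilderness'] (min_width=10, slack=4)
Line 4: ['corn', 'letter'] (min_width=11, slack=3)
Line 5: ['bee', 'water', 'sea'] (min_width=13, slack=1)
Line 6: ['new', 'do', 'program'] (min_width=14, slack=0)
Line 7: ['security', 'play'] (min_width=13, slack=1)
Line 8: ['black'] (min_width=5, slack=9)

Answer: 4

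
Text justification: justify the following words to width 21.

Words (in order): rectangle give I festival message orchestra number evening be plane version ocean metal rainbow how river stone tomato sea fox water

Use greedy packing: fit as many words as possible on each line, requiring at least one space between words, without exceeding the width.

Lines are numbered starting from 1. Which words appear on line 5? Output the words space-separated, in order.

Line 1: ['rectangle', 'give', 'I'] (min_width=16, slack=5)
Line 2: ['festival', 'message'] (min_width=16, slack=5)
Line 3: ['orchestra', 'number'] (min_width=16, slack=5)
Line 4: ['evening', 'be', 'plane'] (min_width=16, slack=5)
Line 5: ['version', 'ocean', 'metal'] (min_width=19, slack=2)
Line 6: ['rainbow', 'how', 'river'] (min_width=17, slack=4)
Line 7: ['stone', 'tomato', 'sea', 'fox'] (min_width=20, slack=1)
Line 8: ['water'] (min_width=5, slack=16)

Answer: version ocean metal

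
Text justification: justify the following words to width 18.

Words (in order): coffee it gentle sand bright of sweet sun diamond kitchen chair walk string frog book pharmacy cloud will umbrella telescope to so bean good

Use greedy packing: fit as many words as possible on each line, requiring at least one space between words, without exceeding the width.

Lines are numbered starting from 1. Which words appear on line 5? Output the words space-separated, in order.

Answer: string frog book

Derivation:
Line 1: ['coffee', 'it', 'gentle'] (min_width=16, slack=2)
Line 2: ['sand', 'bright', 'of'] (min_width=14, slack=4)
Line 3: ['sweet', 'sun', 'diamond'] (min_width=17, slack=1)
Line 4: ['kitchen', 'chair', 'walk'] (min_width=18, slack=0)
Line 5: ['string', 'frog', 'book'] (min_width=16, slack=2)
Line 6: ['pharmacy', 'cloud'] (min_width=14, slack=4)
Line 7: ['will', 'umbrella'] (min_width=13, slack=5)
Line 8: ['telescope', 'to', 'so'] (min_width=15, slack=3)
Line 9: ['bean', 'good'] (min_width=9, slack=9)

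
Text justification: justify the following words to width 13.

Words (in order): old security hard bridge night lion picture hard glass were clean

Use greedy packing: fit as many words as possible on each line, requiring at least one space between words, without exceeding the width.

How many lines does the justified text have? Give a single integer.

Answer: 6

Derivation:
Line 1: ['old', 'security'] (min_width=12, slack=1)
Line 2: ['hard', 'bridge'] (min_width=11, slack=2)
Line 3: ['night', 'lion'] (min_width=10, slack=3)
Line 4: ['picture', 'hard'] (min_width=12, slack=1)
Line 5: ['glass', 'were'] (min_width=10, slack=3)
Line 6: ['clean'] (min_width=5, slack=8)
Total lines: 6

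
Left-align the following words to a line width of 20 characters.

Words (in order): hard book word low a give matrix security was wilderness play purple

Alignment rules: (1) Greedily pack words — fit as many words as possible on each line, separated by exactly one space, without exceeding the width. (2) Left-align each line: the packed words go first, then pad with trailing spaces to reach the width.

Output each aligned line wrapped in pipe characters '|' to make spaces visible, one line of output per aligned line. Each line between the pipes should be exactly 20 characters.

Answer: |hard book word low a|
|give matrix security|
|was wilderness play |
|purple              |

Derivation:
Line 1: ['hard', 'book', 'word', 'low', 'a'] (min_width=20, slack=0)
Line 2: ['give', 'matrix', 'security'] (min_width=20, slack=0)
Line 3: ['was', 'wilderness', 'play'] (min_width=19, slack=1)
Line 4: ['purple'] (min_width=6, slack=14)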